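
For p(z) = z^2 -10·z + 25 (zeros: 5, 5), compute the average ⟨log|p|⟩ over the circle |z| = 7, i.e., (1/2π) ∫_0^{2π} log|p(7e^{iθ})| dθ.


Zeros: 5, 5; r = 7.
Inside |z| < r: 5, 5. Outside (|z| ≥ r): ∅.
p(0) = 25, so log|p(0)| = log(25) = 3.2189.
Apply Jensen: I(r) = log|p(0)| + Σ_k log(r/|z_k|), summed over zeros inside |z| < r.
  log(r/|z_k|) for z_k = 5: log(7/5) = 0.3365
  log(r/|z_k|) for z_k = 5: log(7/5) = 0.3365
Sum over inside zeros: 0.6729.
I(r) = log|p(0)| + (inside sum) = 3.2189 + 0.6729 = 3.8918.
Closed form (all zeros inside, monic): I(r) = n·log(r) = 2·log(7) = 3.8918. ✓

I(r) ≈ 3.8918.


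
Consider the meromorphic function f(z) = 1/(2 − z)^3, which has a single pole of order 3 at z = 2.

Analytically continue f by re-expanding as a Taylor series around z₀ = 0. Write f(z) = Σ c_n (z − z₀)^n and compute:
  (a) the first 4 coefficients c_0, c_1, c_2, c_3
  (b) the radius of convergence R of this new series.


Let w = z − z₀, so z = z₀ + w.
Then 2 − z = 2 − (z₀ + w) = (2 − z₀) − w = 2 − w.
f(z) = 1/(2 − w)^3 = (1/(2)^3) · (1 − w/(2))^{−3}.
By the binomial series (1−u)^{−3} = Σ_{n≥0} C(n+2, 2) u^n for |u|<1, with u = w/(2):
  c_n = C(n+2, 2) / (2)^(n+3).
  c_0 = 1/(2)^3 = 1/8.
  c_1 = 3/(2)^4 = 3/16.
  c_2 = 6/(2)^5 = 3/16.
  c_3 = 10/(2)^6 = 5/32.
The series is valid for |w/d| < 1, i.e. |z − z₀| < |d|.
Radius of convergence: R = |2 − z₀| = |2| = 2 (distance from z₀ to the singularity z = 2).

c_0 = 1/8, c_1 = 3/16, c_2 = 3/16, c_3 = 5/32; R = 2.


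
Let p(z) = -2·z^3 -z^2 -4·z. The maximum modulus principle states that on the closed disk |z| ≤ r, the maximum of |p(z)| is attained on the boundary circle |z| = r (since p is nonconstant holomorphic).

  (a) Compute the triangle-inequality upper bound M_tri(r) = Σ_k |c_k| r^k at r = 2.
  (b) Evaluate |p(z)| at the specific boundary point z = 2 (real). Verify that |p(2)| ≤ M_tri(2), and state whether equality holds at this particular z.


Coefficients: c_0 = 0, c_1 = -4, c_2 = -1, c_3 = -2. Radius r = 2.
Part (a). Triangle bound: M_tri(r) = Σ_k |c_k| r^k
  = |0|·2^0 + |-4|·2^1 + |-1|·2^2 + |-2|·2^3
  = 0 + 8 + 4 + 16 = 28.
This bounds M(r) := max_{|z|=r} |p(z)| from above; equality holds iff all terms c_k z^k can be made to align in phase at a single z on |z|=r.
Part (b). At z = 2 (real, on the circle |z| = r):
  p(2) = (0)·2^0 + (-4)·2^1 + (-1)·2^2 + (-2)·2^3 = -28.
  |p(2)| = 28.
Since all nonzero coefficients share the same sign, |p(2)| = 28 = M_tri(2); the triangle bound is attained at z = 2, so in fact M(r) = 28.

M_tri(2) = 28; |p(2)| = 28; equality at z=2: yes.


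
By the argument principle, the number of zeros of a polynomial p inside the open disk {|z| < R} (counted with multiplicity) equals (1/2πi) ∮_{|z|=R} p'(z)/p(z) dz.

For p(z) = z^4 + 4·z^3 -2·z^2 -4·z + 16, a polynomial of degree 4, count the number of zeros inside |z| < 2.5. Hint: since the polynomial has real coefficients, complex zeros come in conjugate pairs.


The zeros of p are: -2, -4, (1 + 1i), (1 - 1i).
Their magnitudes are: 2, 4, 1.414, 1.414.
Zeros with |z| < R = 2.5: -2, (1 + 1i), (1 - 1i).
Count = 3.
By the argument principle, (1/2πi) ∮_{|z|=R} p'(z)/p(z) dz equals exactly this count.

Number of zeros inside |z| < 2.5: 3.


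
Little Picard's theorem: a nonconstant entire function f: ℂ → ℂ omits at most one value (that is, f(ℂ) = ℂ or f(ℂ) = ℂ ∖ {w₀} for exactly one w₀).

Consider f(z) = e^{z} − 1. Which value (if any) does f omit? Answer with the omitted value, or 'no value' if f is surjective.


Little Picard bounds the complement of f(ℂ) to at most one point.
e^{z} is never zero on ℂ, so 1·e^{z} takes every value in ℂ ∖ {0}. Adding -1 shifts the range to ℂ ∖ {-1}. Thus f omits exactly the value -1.

Omitted value: -1.


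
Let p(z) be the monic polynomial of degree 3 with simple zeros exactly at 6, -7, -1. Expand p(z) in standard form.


The polynomial is p(z) = ∏_{α ∈ S} (z − α), where S = {6, -7, -1}.
Expanding the product yields: p(z) = z^3 + 2·z^2 -41·z -42.
The resulting polynomial has degree 3 and real coefficients as required.

p(z) = z^3 + 2·z^2 -41·z -42.


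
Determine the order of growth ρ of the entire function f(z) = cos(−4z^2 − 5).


Write cos(w) = (e^{iw} ± e^{−iw})/(2 or 2i), so |cos(w)| ≤ e^{|w|}. With w = −4z^2 − 5, |w| ≤ 4r^2 + 5 on |z|=r, giving M(r) ≤ e^{4r^2 + 5} and ρ ≤ 2. For the lower bound, choose z on |z|=r with -4z^2 purely imaginary of modulus 4r^2; then |cos(−4z^2 − 5)| grows like e^{4r^2}/2, so ρ ≥ 2. Hence ρ = 2.
Therefore ρ = 2.

Order ρ = 2.


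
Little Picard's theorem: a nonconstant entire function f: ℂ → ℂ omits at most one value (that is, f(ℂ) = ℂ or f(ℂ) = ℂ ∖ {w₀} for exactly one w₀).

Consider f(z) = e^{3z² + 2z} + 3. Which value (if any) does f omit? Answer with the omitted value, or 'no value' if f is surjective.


Little Picard bounds the complement of f(ℂ) to at most one point.
The exponent g(z) = 3z² + 2z is a nonconstant polynomial, hence surjective onto ℂ. So e^{g(z)} takes every value in {e^w : w ∈ ℂ} = ℂ ∖ {0}. Adding 3 shifts the range to ℂ ∖ {3}. f omits exactly 3.

Omitted value: 3.


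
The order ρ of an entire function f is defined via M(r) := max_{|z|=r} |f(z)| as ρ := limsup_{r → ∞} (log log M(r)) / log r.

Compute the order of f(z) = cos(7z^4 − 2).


Write cos(w) = (e^{iw} ± e^{−iw})/(2 or 2i), so |cos(w)| ≤ e^{|w|}. With w = 7z^4 − 2, |w| ≤ 7r^4 + 2 on |z|=r, giving M(r) ≤ e^{7r^4 + 2} and ρ ≤ 4. For the lower bound, choose z on |z|=r with 7z^4 purely imaginary of modulus 7r^4; then |cos(7z^4 − 2)| grows like e^{7r^4}/2, so ρ ≥ 4. Hence ρ = 4.
Therefore ρ = 4.

Order ρ = 4.


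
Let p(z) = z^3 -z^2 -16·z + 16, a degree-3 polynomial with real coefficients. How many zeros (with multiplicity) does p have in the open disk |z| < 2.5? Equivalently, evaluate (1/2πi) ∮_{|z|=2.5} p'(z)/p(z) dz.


The zeros of p are: 4, -4, 1.
Their magnitudes are: 4, 4, 1.
Zeros with |z| < R = 2.5: 1.
Count = 1.
By the argument principle, (1/2πi) ∮_{|z|=R} p'(z)/p(z) dz equals exactly this count.

Number of zeros inside |z| < 2.5: 1.


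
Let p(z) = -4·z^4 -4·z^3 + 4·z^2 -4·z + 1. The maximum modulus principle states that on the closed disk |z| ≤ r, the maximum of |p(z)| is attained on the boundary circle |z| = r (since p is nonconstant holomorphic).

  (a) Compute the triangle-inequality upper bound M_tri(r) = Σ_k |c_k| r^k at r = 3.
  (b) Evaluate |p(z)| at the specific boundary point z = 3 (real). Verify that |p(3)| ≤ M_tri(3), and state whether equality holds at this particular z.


Coefficients: c_0 = 1, c_1 = -4, c_2 = 4, c_3 = -4, c_4 = -4. Radius r = 3.
Part (a). Triangle bound: M_tri(r) = Σ_k |c_k| r^k
  = |1|·3^0 + |-4|·3^1 + |4|·3^2 + |-4|·3^3 + |-4|·3^4
  = 1 + 12 + 36 + 108 + 324 = 481.
This bounds M(r) := max_{|z|=r} |p(z)| from above; equality holds iff all terms c_k z^k can be made to align in phase at a single z on |z|=r.
Part (b). At z = 3 (real, on the circle |z| = r):
  p(3) = (1)·3^0 + (-4)·3^1 + (4)·3^2 + (-4)·3^3 + (-4)·3^4 = -407.
  |p(3)| = 407.
Check: |p(3)| = 407 ≤ 481 = M_tri(3). ✓ Equality does not hold at z = 3 (the coefficients have mixed signs, so the terms do not all align in phase there).

M_tri(3) = 481; |p(3)| = 407; equality at z=3: no.


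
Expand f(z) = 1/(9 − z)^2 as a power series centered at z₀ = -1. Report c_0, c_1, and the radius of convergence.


Let w = z − z₀, so z = z₀ + w.
Then 9 − z = 9 − (z₀ + w) = (9 − z₀) − w = 10 − w.
f(z) = 1/(10 − w)^2 = (1/(10)^2) · (1 − w/(10))^{−2}.
By the binomial series (1−u)^{−2} = Σ_{n≥0} C(n+1, 1) u^n for |u|<1, with u = w/(10):
  c_n = C(n+1, 1) / (10)^(n+2).
  c_0 = 1/(10)^2 = 1/100.
  c_1 = 2/(10)^3 = 1/500.
The series is valid for |w/d| < 1, i.e. |z − z₀| < |d|.
Radius of convergence: R = |9 − z₀| = |10| = 10 (distance from z₀ to the singularity z = 9).

c_0 = 1/100, c_1 = 1/500; R = 10.


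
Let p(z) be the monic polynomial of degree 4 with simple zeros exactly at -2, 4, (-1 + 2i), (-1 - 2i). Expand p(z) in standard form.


The polynomial is p(z) = ∏_{α ∈ S} (z − α), where S = {-2, 4, (-1 + 2i), (-1 - 2i)}.
Expanding the product yields: p(z) = z^4 -7·z^2 -26·z -40.
Note conjugate pairs combine to real quadratics: (z − (-1+2i))(z − (-1−2i)) = z² + 2z + 5.
The resulting polynomial has degree 4 and real coefficients as required.

p(z) = z^4 -7·z^2 -26·z -40.


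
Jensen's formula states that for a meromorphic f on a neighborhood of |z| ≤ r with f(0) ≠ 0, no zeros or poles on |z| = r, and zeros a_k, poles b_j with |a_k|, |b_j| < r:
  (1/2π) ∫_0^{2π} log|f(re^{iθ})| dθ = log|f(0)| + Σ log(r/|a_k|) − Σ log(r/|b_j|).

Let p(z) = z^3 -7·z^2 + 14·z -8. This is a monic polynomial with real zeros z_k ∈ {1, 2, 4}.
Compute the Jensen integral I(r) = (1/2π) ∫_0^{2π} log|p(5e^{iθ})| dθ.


Zeros: 1, 2, 4; r = 5.
Inside |z| < r: 1, 2, 4. Outside (|z| ≥ r): ∅.
p(0) = -8, so log|p(0)| = log(8) = 2.0794.
Apply Jensen: I(r) = log|p(0)| + Σ_k log(r/|z_k|), summed over zeros inside |z| < r.
  log(r/|z_k|) for z_k = 1: log(5/1) = 1.6094
  log(r/|z_k|) for z_k = 2: log(5/2) = 0.9163
  log(r/|z_k|) for z_k = 4: log(5/4) = 0.2231
Sum over inside zeros: 2.7489.
I(r) = log|p(0)| + (inside sum) = 2.0794 + 2.7489 = 4.8283.
Closed form (all zeros inside, monic): I(r) = n·log(r) = 3·log(5) = 4.8283. ✓

I(r) ≈ 4.8283.


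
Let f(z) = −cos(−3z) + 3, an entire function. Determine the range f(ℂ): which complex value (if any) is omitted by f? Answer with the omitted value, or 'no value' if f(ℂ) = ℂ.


Little Picard bounds the complement of f(ℂ) to at most one point.
cos is entire and surjective onto ℂ: for every w ∈ ℂ, cos(ζ) = w has a solution ζ ∈ ℂ (e.g., via the complex inverse arccos). With ζ = −3z this gives z = ζ/(-3). Then -1·cos(−3z) takes every value in -1·ℂ = ℂ, and adding 3 is a bijection of ℂ. So f is surjective and omits no value. (Note: only on the real line is cos bounded by [−1, 1].)

Omitted value: no value.


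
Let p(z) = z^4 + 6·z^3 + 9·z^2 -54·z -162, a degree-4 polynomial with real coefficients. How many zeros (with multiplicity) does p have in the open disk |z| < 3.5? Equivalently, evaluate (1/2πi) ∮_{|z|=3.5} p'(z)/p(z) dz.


The zeros of p are: (-3 + 3i), (-3 - 3i), 3, -3.
Their magnitudes are: 4.243, 4.243, 3, 3.
Zeros with |z| < R = 3.5: 3, -3.
Count = 2.
By the argument principle, (1/2πi) ∮_{|z|=R} p'(z)/p(z) dz equals exactly this count.

Number of zeros inside |z| < 3.5: 2.


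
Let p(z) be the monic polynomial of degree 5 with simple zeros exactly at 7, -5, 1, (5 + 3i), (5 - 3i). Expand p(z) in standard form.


The polynomial is p(z) = ∏_{α ∈ S} (z − α), where S = {7, -5, 1, (5 + 3i), (5 - 3i)}.
Expanding the product yields: p(z) = z^5 -13·z^4 + 31·z^3 + 263·z^2 -1472·z + 1190.
Note conjugate pairs combine to real quadratics: (z − (5+3i))(z − (5−3i)) = z² − 10z + 34.
The resulting polynomial has degree 5 and real coefficients as required.

p(z) = z^5 -13·z^4 + 31·z^3 + 263·z^2 -1472·z + 1190.


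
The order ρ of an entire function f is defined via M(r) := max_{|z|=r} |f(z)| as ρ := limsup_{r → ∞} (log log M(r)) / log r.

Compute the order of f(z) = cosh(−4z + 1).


cosh(w) is a linear combination of e^{iw} and e^{−iw} (or e^w, e^{−w} in the hyperbolic case), so |cosh(w)| ≤ e^{|w|}. With w = −4z + 1, |w| ≤ 4|z| + 1 = 4r + 1 on |z| = r, giving M(r) ≤ e^{4r + 1}, so ρ ≤ 1. On a suitable ray (z = it for sin/cos; z = t for sinh/cosh, t real → ∞), |cosh(−4z + 1)| grows like e^{4|t|}/2, so ρ ≥ 1. Hence ρ = 1.
Therefore ρ = 1.

Order ρ = 1.


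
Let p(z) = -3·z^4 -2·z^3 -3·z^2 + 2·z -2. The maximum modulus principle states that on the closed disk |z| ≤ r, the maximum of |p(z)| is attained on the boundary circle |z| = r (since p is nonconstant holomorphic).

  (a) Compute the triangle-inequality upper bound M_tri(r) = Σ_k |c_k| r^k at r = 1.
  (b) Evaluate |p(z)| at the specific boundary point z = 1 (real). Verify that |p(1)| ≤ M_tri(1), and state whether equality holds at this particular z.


Coefficients: c_0 = -2, c_1 = 2, c_2 = -3, c_3 = -2, c_4 = -3. Radius r = 1.
Part (a). Triangle bound: M_tri(r) = Σ_k |c_k| r^k
  = |-2|·1^0 + |2|·1^1 + |-3|·1^2 + |-2|·1^3 + |-3|·1^4
  = 2 + 2 + 3 + 2 + 3 = 12.
This bounds M(r) := max_{|z|=r} |p(z)| from above; equality holds iff all terms c_k z^k can be made to align in phase at a single z on |z|=r.
Part (b). At z = 1 (real, on the circle |z| = r):
  p(1) = (-2)·1^0 + (2)·1^1 + (-3)·1^2 + (-2)·1^3 + (-3)·1^4 = -8.
  |p(1)| = 8.
Check: |p(1)| = 8 ≤ 12 = M_tri(1). ✓ Equality does not hold at z = 1 (the coefficients have mixed signs, so the terms do not all align in phase there).

M_tri(1) = 12; |p(1)| = 8; equality at z=1: no.


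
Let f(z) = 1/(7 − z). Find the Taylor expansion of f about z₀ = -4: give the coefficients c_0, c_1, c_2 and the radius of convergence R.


Let w = z − z₀, so z = z₀ + w.
Then 7 − z = 7 − (z₀ + w) = (7 − z₀) − w = 11 − w.
f(z) = 1/(11 − w) = (1/(11)) · 1/(1 − w/(11)) = Σ_{n≥0} w^n / (11)^(n+1).
So c_n = 1/(11)^(n+1):
  c_0 = 1/(11)^1 = 1/11.
  c_1 = 1/(11)^2 = 1/121.
  c_2 = 1/(11)^3 = 1/1331.
The series is valid for |w/d| < 1, i.e. |z − z₀| < |d|.
Radius of convergence: R = |7 − z₀| = |11| = 11 (distance from z₀ to the singularity z = 7).

c_0 = 1/11, c_1 = 1/121, c_2 = 1/1331; R = 11.


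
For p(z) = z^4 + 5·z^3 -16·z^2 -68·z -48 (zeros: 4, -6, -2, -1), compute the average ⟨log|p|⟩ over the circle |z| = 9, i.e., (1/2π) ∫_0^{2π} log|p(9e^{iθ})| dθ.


Zeros: -6, -2, -1, 4; r = 9.
Inside |z| < r: -6, -2, -1, 4. Outside (|z| ≥ r): ∅.
p(0) = -48, so log|p(0)| = log(48) = 3.8712.
Apply Jensen: I(r) = log|p(0)| + Σ_k log(r/|z_k|), summed over zeros inside |z| < r.
  log(r/|z_k|) for z_k = 4: log(9/4) = 0.8109
  log(r/|z_k|) for z_k = -6: log(9/6) = 0.4055
  log(r/|z_k|) for z_k = -2: log(9/2) = 1.5041
  log(r/|z_k|) for z_k = -1: log(9/1) = 2.1972
Sum over inside zeros: 4.9177.
I(r) = log|p(0)| + (inside sum) = 3.8712 + 4.9177 = 8.7889.
Closed form (all zeros inside, monic): I(r) = n·log(r) = 4·log(9) = 8.7889. ✓

I(r) ≈ 8.7889.


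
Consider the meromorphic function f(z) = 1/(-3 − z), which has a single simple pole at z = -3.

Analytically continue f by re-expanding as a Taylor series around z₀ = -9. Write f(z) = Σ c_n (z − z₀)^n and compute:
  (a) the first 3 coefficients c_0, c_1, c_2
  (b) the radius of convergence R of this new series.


Let w = z − z₀, so z = z₀ + w.
Then -3 − z = -3 − (z₀ + w) = (-3 − z₀) − w = 6 − w.
f(z) = 1/(6 − w) = (1/(6)) · 1/(1 − w/(6)) = Σ_{n≥0} w^n / (6)^(n+1).
So c_n = 1/(6)^(n+1):
  c_0 = 1/(6)^1 = 1/6.
  c_1 = 1/(6)^2 = 1/36.
  c_2 = 1/(6)^3 = 1/216.
The series is valid for |w/d| < 1, i.e. |z − z₀| < |d|.
Radius of convergence: R = |-3 − z₀| = |6| = 6 (distance from z₀ to the singularity z = -3).

c_0 = 1/6, c_1 = 1/36, c_2 = 1/216; R = 6.


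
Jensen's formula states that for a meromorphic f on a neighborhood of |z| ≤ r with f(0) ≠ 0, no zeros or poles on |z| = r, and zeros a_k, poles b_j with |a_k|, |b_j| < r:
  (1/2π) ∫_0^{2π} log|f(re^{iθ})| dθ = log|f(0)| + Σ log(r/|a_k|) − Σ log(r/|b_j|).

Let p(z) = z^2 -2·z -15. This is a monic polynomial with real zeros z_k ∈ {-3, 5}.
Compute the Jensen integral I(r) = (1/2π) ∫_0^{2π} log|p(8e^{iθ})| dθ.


Zeros: -3, 5; r = 8.
Inside |z| < r: -3, 5. Outside (|z| ≥ r): ∅.
p(0) = -15, so log|p(0)| = log(15) = 2.7081.
Apply Jensen: I(r) = log|p(0)| + Σ_k log(r/|z_k|), summed over zeros inside |z| < r.
  log(r/|z_k|) for z_k = -3: log(8/3) = 0.9808
  log(r/|z_k|) for z_k = 5: log(8/5) = 0.4700
Sum over inside zeros: 1.4508.
I(r) = log|p(0)| + (inside sum) = 2.7081 + 1.4508 = 4.1589.
Closed form (all zeros inside, monic): I(r) = n·log(r) = 2·log(8) = 4.1589. ✓

I(r) ≈ 4.1589.


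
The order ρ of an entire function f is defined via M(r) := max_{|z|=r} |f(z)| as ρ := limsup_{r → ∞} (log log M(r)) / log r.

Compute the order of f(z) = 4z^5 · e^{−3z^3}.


M(r) = max_{|z|=r} |4|·|z|^5·|e^{−3z^3}| = 4·r^5 · e^{3r^3} (the factors attain their maxima compatibly on |z|=r). Then log M(r) = log 4 + 5·log r + 3r^3, dominated by the last term, so log log M(r) ~ 3·log r. The polynomial factor 4z^5 contributes only a log r term and does not affect the order. ρ = 3.
Therefore ρ = 3.

Order ρ = 3.


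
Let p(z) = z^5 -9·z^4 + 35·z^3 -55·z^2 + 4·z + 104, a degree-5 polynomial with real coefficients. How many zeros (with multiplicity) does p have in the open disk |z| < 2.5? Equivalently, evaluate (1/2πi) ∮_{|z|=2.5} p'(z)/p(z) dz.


The zeros of p are: (3 + 2i), (3 - 2i), -1, (2 + 2i), (2 - 2i).
Their magnitudes are: 3.606, 3.606, 1, 2.828, 2.828.
Zeros with |z| < R = 2.5: -1.
Count = 1.
By the argument principle, (1/2πi) ∮_{|z|=R} p'(z)/p(z) dz equals exactly this count.

Number of zeros inside |z| < 2.5: 1.


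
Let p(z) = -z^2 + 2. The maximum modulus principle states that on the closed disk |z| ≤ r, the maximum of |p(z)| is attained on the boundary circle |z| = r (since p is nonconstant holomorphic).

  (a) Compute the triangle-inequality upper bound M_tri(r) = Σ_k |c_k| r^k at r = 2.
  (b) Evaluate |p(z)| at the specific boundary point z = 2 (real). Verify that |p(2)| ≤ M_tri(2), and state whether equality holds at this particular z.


Coefficients: c_0 = 2, c_1 = 0, c_2 = -1. Radius r = 2.
Part (a). Triangle bound: M_tri(r) = Σ_k |c_k| r^k
  = |2|·2^0 + |0|·2^1 + |-1|·2^2
  = 2 + 0 + 4 = 6.
This bounds M(r) := max_{|z|=r} |p(z)| from above; equality holds iff all terms c_k z^k can be made to align in phase at a single z on |z|=r.
Part (b). At z = 2 (real, on the circle |z| = r):
  p(2) = (2)·2^0 + (0)·2^1 + (-1)·2^2 = -2.
  |p(2)| = 2.
Check: |p(2)| = 2 ≤ 6 = M_tri(2). ✓ Equality does not hold at z = 2 (the coefficients have mixed signs, so the terms do not all align in phase there).

M_tri(2) = 6; |p(2)| = 2; equality at z=2: no.


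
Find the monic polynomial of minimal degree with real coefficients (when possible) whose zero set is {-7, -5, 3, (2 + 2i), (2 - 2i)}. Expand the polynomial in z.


The polynomial is p(z) = ∏_{α ∈ S} (z − α), where S = {-7, -5, 3, (2 + 2i), (2 - 2i)}.
Expanding the product yields: p(z) = z^5 + 5·z^4 -29·z^3 -29·z^2 + 412·z -840.
Note conjugate pairs combine to real quadratics: (z − (2+2i))(z − (2−2i)) = z² − 4z + 8.
The resulting polynomial has degree 5 and real coefficients as required.

p(z) = z^5 + 5·z^4 -29·z^3 -29·z^2 + 412·z -840.


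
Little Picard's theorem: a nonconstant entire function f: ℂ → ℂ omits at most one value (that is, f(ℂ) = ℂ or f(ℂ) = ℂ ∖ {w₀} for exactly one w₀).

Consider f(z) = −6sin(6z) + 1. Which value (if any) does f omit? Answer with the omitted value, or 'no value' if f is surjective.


Little Picard bounds the complement of f(ℂ) to at most one point.
sin is entire and surjective onto ℂ: for every w ∈ ℂ, sin(ζ) = w has a solution ζ ∈ ℂ (e.g., via the complex inverse arcsin). With ζ = 6z this gives z = ζ/(6). Then -6·sin(6z) takes every value in -6·ℂ = ℂ, and adding 1 is a bijection of ℂ. So f is surjective and omits no value. (Note: only on the real line is sin bounded by [−1, 1].)

Omitted value: no value.


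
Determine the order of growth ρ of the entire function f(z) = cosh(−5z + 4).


cosh(w) is a linear combination of e^{iw} and e^{−iw} (or e^w, e^{−w} in the hyperbolic case), so |cosh(w)| ≤ e^{|w|}. With w = −5z + 4, |w| ≤ 5|z| + 4 = 5r + 4 on |z| = r, giving M(r) ≤ e^{5r + 4}, so ρ ≤ 1. On a suitable ray (z = it for sin/cos; z = t for sinh/cosh, t real → ∞), |cosh(−5z + 4)| grows like e^{5|t|}/2, so ρ ≥ 1. Hence ρ = 1.
Therefore ρ = 1.

Order ρ = 1.


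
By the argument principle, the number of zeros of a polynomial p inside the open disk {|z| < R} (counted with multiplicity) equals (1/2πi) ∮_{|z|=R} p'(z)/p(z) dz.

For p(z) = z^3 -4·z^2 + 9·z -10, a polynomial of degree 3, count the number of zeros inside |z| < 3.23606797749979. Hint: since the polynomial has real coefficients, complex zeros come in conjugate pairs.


The zeros of p are: 2, (1 + 2i), (1 - 2i).
Their magnitudes are: 2, 2.236, 2.236.
Zeros with |z| < R = 3.23606797749979: 2, (1 + 2i), (1 - 2i).
Count = 3.
By the argument principle, (1/2πi) ∮_{|z|=R} p'(z)/p(z) dz equals exactly this count.

Number of zeros inside |z| < 3.23606797749979: 3.


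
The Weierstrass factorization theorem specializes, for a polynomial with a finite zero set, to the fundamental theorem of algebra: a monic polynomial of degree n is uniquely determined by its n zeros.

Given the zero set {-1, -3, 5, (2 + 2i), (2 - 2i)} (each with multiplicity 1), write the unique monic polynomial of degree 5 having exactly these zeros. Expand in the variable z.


The polynomial is p(z) = ∏_{α ∈ S} (z − α), where S = {-1, -3, 5, (2 + 2i), (2 - 2i)}.
Expanding the product yields: p(z) = z^5 -5·z^4 -5·z^3 + 45·z^2 -76·z -120.
Note conjugate pairs combine to real quadratics: (z − (2+2i))(z − (2−2i)) = z² − 4z + 8.
The resulting polynomial has degree 5 and real coefficients as required.

p(z) = z^5 -5·z^4 -5·z^3 + 45·z^2 -76·z -120.


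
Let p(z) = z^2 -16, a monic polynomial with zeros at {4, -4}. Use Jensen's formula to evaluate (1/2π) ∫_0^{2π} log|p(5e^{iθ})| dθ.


Zeros: -4, 4; r = 5.
Inside |z| < r: -4, 4. Outside (|z| ≥ r): ∅.
p(0) = -16, so log|p(0)| = log(16) = 2.7726.
Apply Jensen: I(r) = log|p(0)| + Σ_k log(r/|z_k|), summed over zeros inside |z| < r.
  log(r/|z_k|) for z_k = 4: log(5/4) = 0.2231
  log(r/|z_k|) for z_k = -4: log(5/4) = 0.2231
Sum over inside zeros: 0.4463.
I(r) = log|p(0)| + (inside sum) = 2.7726 + 0.4463 = 3.2189.
Closed form (all zeros inside, monic): I(r) = n·log(r) = 2·log(5) = 3.2189. ✓

I(r) ≈ 3.2189.


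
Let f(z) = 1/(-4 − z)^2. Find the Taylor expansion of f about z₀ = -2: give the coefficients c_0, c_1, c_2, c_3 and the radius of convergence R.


Let w = z − z₀, so z = z₀ + w.
Then -4 − z = -4 − (z₀ + w) = (-4 − z₀) − w = -2 − w.
f(z) = 1/(-2 − w)^2 = (1/(-2)^2) · (1 − w/(-2))^{−2}.
By the binomial series (1−u)^{−2} = Σ_{n≥0} C(n+1, 1) u^n for |u|<1, with u = w/(-2):
  c_n = C(n+1, 1) / (-2)^(n+2).
  c_0 = 1/(-2)^2 = 1/4.
  c_1 = 2/(-2)^3 = -1/4.
  c_2 = 3/(-2)^4 = 3/16.
  c_3 = 4/(-2)^5 = -1/8.
The series is valid for |w/d| < 1, i.e. |z − z₀| < |d|.
Radius of convergence: R = |-4 − z₀| = |-2| = 2 (distance from z₀ to the singularity z = -4).

c_0 = 1/4, c_1 = -1/4, c_2 = 3/16, c_3 = -1/8; R = 2.


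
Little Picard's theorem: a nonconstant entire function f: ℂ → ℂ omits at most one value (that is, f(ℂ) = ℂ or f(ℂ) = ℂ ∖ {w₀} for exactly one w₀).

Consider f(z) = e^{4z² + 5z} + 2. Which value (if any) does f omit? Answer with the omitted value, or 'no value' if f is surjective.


Little Picard bounds the complement of f(ℂ) to at most one point.
The exponent g(z) = 4z² + 5z is a nonconstant polynomial, hence surjective onto ℂ. So e^{g(z)} takes every value in {e^w : w ∈ ℂ} = ℂ ∖ {0}. Adding 2 shifts the range to ℂ ∖ {2}. f omits exactly 2.

Omitted value: 2.


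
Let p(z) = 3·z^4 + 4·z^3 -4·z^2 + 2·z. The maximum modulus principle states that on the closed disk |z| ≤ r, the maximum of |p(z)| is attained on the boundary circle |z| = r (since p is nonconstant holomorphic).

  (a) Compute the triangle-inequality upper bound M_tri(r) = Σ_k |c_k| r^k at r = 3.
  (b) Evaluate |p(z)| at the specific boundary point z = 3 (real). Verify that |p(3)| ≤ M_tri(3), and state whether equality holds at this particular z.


Coefficients: c_0 = 0, c_1 = 2, c_2 = -4, c_3 = 4, c_4 = 3. Radius r = 3.
Part (a). Triangle bound: M_tri(r) = Σ_k |c_k| r^k
  = |0|·3^0 + |2|·3^1 + |-4|·3^2 + |4|·3^3 + |3|·3^4
  = 0 + 6 + 36 + 108 + 243 = 393.
This bounds M(r) := max_{|z|=r} |p(z)| from above; equality holds iff all terms c_k z^k can be made to align in phase at a single z on |z|=r.
Part (b). At z = 3 (real, on the circle |z| = r):
  p(3) = (0)·3^0 + (2)·3^1 + (-4)·3^2 + (4)·3^3 + (3)·3^4 = 321.
  |p(3)| = 321.
Check: |p(3)| = 321 ≤ 393 = M_tri(3). ✓ Equality does not hold at z = 3 (the coefficients have mixed signs, so the terms do not all align in phase there).

M_tri(3) = 393; |p(3)| = 321; equality at z=3: no.


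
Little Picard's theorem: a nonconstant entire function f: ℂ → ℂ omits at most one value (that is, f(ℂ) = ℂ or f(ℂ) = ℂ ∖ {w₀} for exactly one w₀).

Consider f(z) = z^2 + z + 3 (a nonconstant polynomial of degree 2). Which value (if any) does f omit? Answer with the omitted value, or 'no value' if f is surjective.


Little Picard bounds the complement of f(ℂ) to at most one point.
For every w ∈ ℂ, the equation p(z) − w = 0 is a nonconstant polynomial in z and hence has at least one root by the fundamental theorem of algebra. So p is surjective onto ℂ, omitting no value.

Omitted value: no value.


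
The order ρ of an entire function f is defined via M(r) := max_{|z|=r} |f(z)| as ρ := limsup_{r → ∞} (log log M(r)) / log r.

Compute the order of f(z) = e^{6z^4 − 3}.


|e^{6z^4 − 3}| = e^{Re(6·z^4) + -3} ≤ e^{6|z|^4 + -3} = e^{6r^4 + -3} on |z| = r, so ρ ≤ 4. Choosing z on |z|=r so that 6·z^4 is real positive (always possible by picking arg z appropriately) gives |f(z)| = e^{6r^4 + -3}, matching the bound. The additive constant -3 does not affect log log M(r) ~ 4·log r. Hence ρ = 4.
Therefore ρ = 4.

Order ρ = 4.


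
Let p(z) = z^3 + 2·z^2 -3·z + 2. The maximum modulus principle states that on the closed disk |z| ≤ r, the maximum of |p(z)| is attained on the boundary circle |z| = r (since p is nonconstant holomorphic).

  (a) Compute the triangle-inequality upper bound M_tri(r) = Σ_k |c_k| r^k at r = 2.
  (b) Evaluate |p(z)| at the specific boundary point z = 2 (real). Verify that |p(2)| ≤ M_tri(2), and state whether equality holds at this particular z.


Coefficients: c_0 = 2, c_1 = -3, c_2 = 2, c_3 = 1. Radius r = 2.
Part (a). Triangle bound: M_tri(r) = Σ_k |c_k| r^k
  = |2|·2^0 + |-3|·2^1 + |2|·2^2 + |1|·2^3
  = 2 + 6 + 8 + 8 = 24.
This bounds M(r) := max_{|z|=r} |p(z)| from above; equality holds iff all terms c_k z^k can be made to align in phase at a single z on |z|=r.
Part (b). At z = 2 (real, on the circle |z| = r):
  p(2) = (2)·2^0 + (-3)·2^1 + (2)·2^2 + (1)·2^3 = 12.
  |p(2)| = 12.
Check: |p(2)| = 12 ≤ 24 = M_tri(2). ✓ Equality does not hold at z = 2 (the coefficients have mixed signs, so the terms do not all align in phase there).

M_tri(2) = 24; |p(2)| = 12; equality at z=2: no.


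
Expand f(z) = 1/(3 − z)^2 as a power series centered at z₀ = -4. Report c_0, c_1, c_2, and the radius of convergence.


Let w = z − z₀, so z = z₀ + w.
Then 3 − z = 3 − (z₀ + w) = (3 − z₀) − w = 7 − w.
f(z) = 1/(7 − w)^2 = (1/(7)^2) · (1 − w/(7))^{−2}.
By the binomial series (1−u)^{−2} = Σ_{n≥0} C(n+1, 1) u^n for |u|<1, with u = w/(7):
  c_n = C(n+1, 1) / (7)^(n+2).
  c_0 = 1/(7)^2 = 1/49.
  c_1 = 2/(7)^3 = 2/343.
  c_2 = 3/(7)^4 = 3/2401.
The series is valid for |w/d| < 1, i.e. |z − z₀| < |d|.
Radius of convergence: R = |3 − z₀| = |7| = 7 (distance from z₀ to the singularity z = 3).

c_0 = 1/49, c_1 = 2/343, c_2 = 3/2401; R = 7.


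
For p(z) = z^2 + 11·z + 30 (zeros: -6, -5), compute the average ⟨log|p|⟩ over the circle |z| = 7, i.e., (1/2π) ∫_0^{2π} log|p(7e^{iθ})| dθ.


Zeros: -6, -5; r = 7.
Inside |z| < r: -6, -5. Outside (|z| ≥ r): ∅.
p(0) = 30, so log|p(0)| = log(30) = 3.4012.
Apply Jensen: I(r) = log|p(0)| + Σ_k log(r/|z_k|), summed over zeros inside |z| < r.
  log(r/|z_k|) for z_k = -6: log(7/6) = 0.1542
  log(r/|z_k|) for z_k = -5: log(7/5) = 0.3365
Sum over inside zeros: 0.4906.
I(r) = log|p(0)| + (inside sum) = 3.4012 + 0.4906 = 3.8918.
Closed form (all zeros inside, monic): I(r) = n·log(r) = 2·log(7) = 3.8918. ✓

I(r) ≈ 3.8918.


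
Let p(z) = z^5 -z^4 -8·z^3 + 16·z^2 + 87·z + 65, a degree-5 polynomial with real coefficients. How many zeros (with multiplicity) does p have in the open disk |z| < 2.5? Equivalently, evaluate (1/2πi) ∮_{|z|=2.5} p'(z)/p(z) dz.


The zeros of p are: (3 + 2i), (3 - 2i), (-2 + 1i), (-2 - 1i), -1.
Their magnitudes are: 3.606, 3.606, 2.236, 2.236, 1.
Zeros with |z| < R = 2.5: (-2 + 1i), (-2 - 1i), -1.
Count = 3.
By the argument principle, (1/2πi) ∮_{|z|=R} p'(z)/p(z) dz equals exactly this count.

Number of zeros inside |z| < 2.5: 3.


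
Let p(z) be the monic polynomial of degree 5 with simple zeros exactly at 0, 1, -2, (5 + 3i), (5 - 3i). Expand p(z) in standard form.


The polynomial is p(z) = ∏_{α ∈ S} (z − α), where S = {0, 1, -2, (5 + 3i), (5 - 3i)}.
Expanding the product yields: p(z) = z^5 -9·z^4 + 22·z^3 + 54·z^2 -68·z.
Note conjugate pairs combine to real quadratics: (z − (5+3i))(z − (5−3i)) = z² − 10z + 34.
The resulting polynomial has degree 5 and real coefficients as required.

p(z) = z^5 -9·z^4 + 22·z^3 + 54·z^2 -68·z.


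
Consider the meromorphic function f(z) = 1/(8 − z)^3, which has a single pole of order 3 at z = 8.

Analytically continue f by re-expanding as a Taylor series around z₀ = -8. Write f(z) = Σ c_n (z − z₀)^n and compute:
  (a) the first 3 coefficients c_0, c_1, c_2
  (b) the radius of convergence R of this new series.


Let w = z − z₀, so z = z₀ + w.
Then 8 − z = 8 − (z₀ + w) = (8 − z₀) − w = 16 − w.
f(z) = 1/(16 − w)^3 = (1/(16)^3) · (1 − w/(16))^{−3}.
By the binomial series (1−u)^{−3} = Σ_{n≥0} C(n+2, 2) u^n for |u|<1, with u = w/(16):
  c_n = C(n+2, 2) / (16)^(n+3).
  c_0 = 1/(16)^3 = 1/4096.
  c_1 = 3/(16)^4 = 3/65536.
  c_2 = 6/(16)^5 = 3/524288.
The series is valid for |w/d| < 1, i.e. |z − z₀| < |d|.
Radius of convergence: R = |8 − z₀| = |16| = 16 (distance from z₀ to the singularity z = 8).

c_0 = 1/4096, c_1 = 3/65536, c_2 = 3/524288; R = 16.


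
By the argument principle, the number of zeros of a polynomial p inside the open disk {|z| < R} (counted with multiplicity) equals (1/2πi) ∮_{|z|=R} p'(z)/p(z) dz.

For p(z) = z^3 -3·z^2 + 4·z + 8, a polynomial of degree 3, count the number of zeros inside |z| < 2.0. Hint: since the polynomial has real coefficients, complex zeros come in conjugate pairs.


The zeros of p are: (2 + 2i), (2 - 2i), -1.
Their magnitudes are: 2.828, 2.828, 1.
Zeros with |z| < R = 2.0: -1.
Count = 1.
By the argument principle, (1/2πi) ∮_{|z|=R} p'(z)/p(z) dz equals exactly this count.

Number of zeros inside |z| < 2.0: 1.


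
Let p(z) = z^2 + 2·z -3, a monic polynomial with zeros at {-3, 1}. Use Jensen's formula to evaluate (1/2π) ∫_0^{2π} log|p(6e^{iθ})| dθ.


Zeros: -3, 1; r = 6.
Inside |z| < r: -3, 1. Outside (|z| ≥ r): ∅.
p(0) = -3, so log|p(0)| = log(3) = 1.0986.
Apply Jensen: I(r) = log|p(0)| + Σ_k log(r/|z_k|), summed over zeros inside |z| < r.
  log(r/|z_k|) for z_k = -3: log(6/3) = 0.6931
  log(r/|z_k|) for z_k = 1: log(6/1) = 1.7918
Sum over inside zeros: 2.4849.
I(r) = log|p(0)| + (inside sum) = 1.0986 + 2.4849 = 3.5835.
Closed form (all zeros inside, monic): I(r) = n·log(r) = 2·log(6) = 3.5835. ✓

I(r) ≈ 3.5835.


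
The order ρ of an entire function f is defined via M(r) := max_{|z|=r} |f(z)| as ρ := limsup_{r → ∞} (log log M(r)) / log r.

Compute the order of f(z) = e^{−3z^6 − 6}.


|e^{−3z^6 − 6}| = e^{Re(-3·z^6) + -6} ≤ e^{3|z|^6 + -6} = e^{3r^6 + -6} on |z| = r, so ρ ≤ 6. Choosing z on |z|=r so that -3·z^6 is real positive (always possible by picking arg z appropriately) gives |f(z)| = e^{3r^6 + -6}, matching the bound. The additive constant -6 does not affect log log M(r) ~ 6·log r. Hence ρ = 6.
Therefore ρ = 6.

Order ρ = 6.


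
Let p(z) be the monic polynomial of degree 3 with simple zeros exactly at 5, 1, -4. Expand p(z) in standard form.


The polynomial is p(z) = ∏_{α ∈ S} (z − α), where S = {5, 1, -4}.
Expanding the product yields: p(z) = z^3 -2·z^2 -19·z + 20.
The resulting polynomial has degree 3 and real coefficients as required.

p(z) = z^3 -2·z^2 -19·z + 20.


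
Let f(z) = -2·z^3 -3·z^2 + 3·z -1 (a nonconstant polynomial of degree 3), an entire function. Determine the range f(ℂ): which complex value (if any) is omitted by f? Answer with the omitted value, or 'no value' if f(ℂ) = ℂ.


Little Picard bounds the complement of f(ℂ) to at most one point.
For every w ∈ ℂ, the equation p(z) − w = 0 is a nonconstant polynomial in z and hence has at least one root by the fundamental theorem of algebra. So p is surjective onto ℂ, omitting no value.

Omitted value: no value.


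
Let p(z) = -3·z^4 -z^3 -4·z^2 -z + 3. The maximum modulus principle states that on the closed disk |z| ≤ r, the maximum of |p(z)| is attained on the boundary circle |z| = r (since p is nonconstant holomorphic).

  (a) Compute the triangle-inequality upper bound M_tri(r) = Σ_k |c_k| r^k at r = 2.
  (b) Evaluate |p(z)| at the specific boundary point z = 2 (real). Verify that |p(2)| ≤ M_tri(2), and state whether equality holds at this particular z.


Coefficients: c_0 = 3, c_1 = -1, c_2 = -4, c_3 = -1, c_4 = -3. Radius r = 2.
Part (a). Triangle bound: M_tri(r) = Σ_k |c_k| r^k
  = |3|·2^0 + |-1|·2^1 + |-4|·2^2 + |-1|·2^3 + |-3|·2^4
  = 3 + 2 + 16 + 8 + 48 = 77.
This bounds M(r) := max_{|z|=r} |p(z)| from above; equality holds iff all terms c_k z^k can be made to align in phase at a single z on |z|=r.
Part (b). At z = 2 (real, on the circle |z| = r):
  p(2) = (3)·2^0 + (-1)·2^1 + (-4)·2^2 + (-1)·2^3 + (-3)·2^4 = -71.
  |p(2)| = 71.
Check: |p(2)| = 71 ≤ 77 = M_tri(2). ✓ Equality does not hold at z = 2 (the coefficients have mixed signs, so the terms do not all align in phase there).

M_tri(2) = 77; |p(2)| = 71; equality at z=2: no.


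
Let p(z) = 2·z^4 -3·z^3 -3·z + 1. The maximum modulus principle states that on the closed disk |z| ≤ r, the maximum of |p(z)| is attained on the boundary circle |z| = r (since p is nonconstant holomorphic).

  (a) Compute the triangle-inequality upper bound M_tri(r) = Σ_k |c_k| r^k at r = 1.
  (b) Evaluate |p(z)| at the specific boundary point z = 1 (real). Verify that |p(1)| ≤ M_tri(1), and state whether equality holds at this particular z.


Coefficients: c_0 = 1, c_1 = -3, c_2 = 0, c_3 = -3, c_4 = 2. Radius r = 1.
Part (a). Triangle bound: M_tri(r) = Σ_k |c_k| r^k
  = |1|·1^0 + |-3|·1^1 + |0|·1^2 + |-3|·1^3 + |2|·1^4
  = 1 + 3 + 0 + 3 + 2 = 9.
This bounds M(r) := max_{|z|=r} |p(z)| from above; equality holds iff all terms c_k z^k can be made to align in phase at a single z on |z|=r.
Part (b). At z = 1 (real, on the circle |z| = r):
  p(1) = (1)·1^0 + (-3)·1^1 + (0)·1^2 + (-3)·1^3 + (2)·1^4 = -3.
  |p(1)| = 3.
Check: |p(1)| = 3 ≤ 9 = M_tri(1). ✓ Equality does not hold at z = 1 (the coefficients have mixed signs, so the terms do not all align in phase there).

M_tri(1) = 9; |p(1)| = 3; equality at z=1: no.


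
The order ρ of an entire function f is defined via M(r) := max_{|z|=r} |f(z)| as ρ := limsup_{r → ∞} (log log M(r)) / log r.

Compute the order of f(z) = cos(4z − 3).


cos(w) is a linear combination of e^{iw} and e^{−iw} (or e^w, e^{−w} in the hyperbolic case), so |cos(w)| ≤ e^{|w|}. With w = 4z − 3, |w| ≤ 4|z| + 3 = 4r + 3 on |z| = r, giving M(r) ≤ e^{4r + 3}, so ρ ≤ 1. On a suitable ray (z = it for sin/cos; z = t for sinh/cosh, t real → ∞), |cos(4z − 3)| grows like e^{4|t|}/2, so ρ ≥ 1. Hence ρ = 1.
Therefore ρ = 1.

Order ρ = 1.


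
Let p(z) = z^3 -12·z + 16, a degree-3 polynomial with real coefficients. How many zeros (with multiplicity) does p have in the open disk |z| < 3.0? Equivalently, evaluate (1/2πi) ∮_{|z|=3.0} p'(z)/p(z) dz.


The zeros of p are: -4, 2, 2.
Their magnitudes are: 4, 2, 2.
Zeros with |z| < R = 3.0: 2, 2.
Count = 2.
By the argument principle, (1/2πi) ∮_{|z|=R} p'(z)/p(z) dz equals exactly this count.

Number of zeros inside |z| < 3.0: 2.


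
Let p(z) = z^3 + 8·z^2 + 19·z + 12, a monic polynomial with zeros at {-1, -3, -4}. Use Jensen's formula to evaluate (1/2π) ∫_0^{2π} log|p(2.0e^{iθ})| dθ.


Zeros: -4, -3, -1; r = 2.0.
Inside |z| < r: -1. Outside (|z| ≥ r): -4, -3.
p(0) = 12, so log|p(0)| = log(12) = 2.4849.
Apply Jensen: I(r) = log|p(0)| + Σ_k log(r/|z_k|), summed over zeros inside |z| < r.
  log(r/|z_k|) for z_k = -1: log(2.0/1) = 0.6931
  Outside zeros (-4, -3) contribute nothing to the Jensen sum.
Sum over inside zeros: 0.6931.
I(r) = log|p(0)| + (inside sum) = 2.4849 + 0.6931 = 3.1781.
Note: since some zeros are outside |z| ≤ r, the simplified n·log(r) form does NOT apply — only the inside zeros contribute.

I(r) ≈ 3.1781.


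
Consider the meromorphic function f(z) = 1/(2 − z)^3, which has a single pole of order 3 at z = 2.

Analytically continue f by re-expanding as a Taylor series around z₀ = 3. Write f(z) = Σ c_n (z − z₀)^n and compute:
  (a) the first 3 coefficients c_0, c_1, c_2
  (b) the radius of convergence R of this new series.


Let w = z − z₀, so z = z₀ + w.
Then 2 − z = 2 − (z₀ + w) = (2 − z₀) − w = -1 − w.
f(z) = 1/(-1 − w)^3 = (1/(-1)^3) · (1 − w/(-1))^{−3}.
By the binomial series (1−u)^{−3} = Σ_{n≥0} C(n+2, 2) u^n for |u|<1, with u = w/(-1):
  c_n = C(n+2, 2) / (-1)^(n+3).
  c_0 = 1/(-1)^3 = -1.
  c_1 = 3/(-1)^4 = 3.
  c_2 = 6/(-1)^5 = -6.
The series is valid for |w/d| < 1, i.e. |z − z₀| < |d|.
Radius of convergence: R = |2 − z₀| = |-1| = 1 (distance from z₀ to the singularity z = 2).

c_0 = -1, c_1 = 3, c_2 = -6; R = 1.


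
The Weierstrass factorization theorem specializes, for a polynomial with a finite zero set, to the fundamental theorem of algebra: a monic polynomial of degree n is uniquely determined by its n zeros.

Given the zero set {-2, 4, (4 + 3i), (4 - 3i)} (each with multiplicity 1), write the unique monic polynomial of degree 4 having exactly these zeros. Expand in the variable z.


The polynomial is p(z) = ∏_{α ∈ S} (z − α), where S = {-2, 4, (4 + 3i), (4 - 3i)}.
Expanding the product yields: p(z) = z^4 -10·z^3 + 33·z^2 + 14·z -200.
Note conjugate pairs combine to real quadratics: (z − (4+3i))(z − (4−3i)) = z² − 8z + 25.
The resulting polynomial has degree 4 and real coefficients as required.

p(z) = z^4 -10·z^3 + 33·z^2 + 14·z -200.


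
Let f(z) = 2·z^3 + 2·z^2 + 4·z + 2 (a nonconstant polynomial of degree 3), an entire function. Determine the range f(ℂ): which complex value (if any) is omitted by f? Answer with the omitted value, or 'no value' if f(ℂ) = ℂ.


Little Picard bounds the complement of f(ℂ) to at most one point.
For every w ∈ ℂ, the equation p(z) − w = 0 is a nonconstant polynomial in z and hence has at least one root by the fundamental theorem of algebra. So p is surjective onto ℂ, omitting no value.

Omitted value: no value.


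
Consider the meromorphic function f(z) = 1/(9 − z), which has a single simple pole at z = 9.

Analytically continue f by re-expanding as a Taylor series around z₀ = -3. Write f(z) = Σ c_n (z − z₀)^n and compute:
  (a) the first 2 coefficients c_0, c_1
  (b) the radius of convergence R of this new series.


Let w = z − z₀, so z = z₀ + w.
Then 9 − z = 9 − (z₀ + w) = (9 − z₀) − w = 12 − w.
f(z) = 1/(12 − w) = (1/(12)) · 1/(1 − w/(12)) = Σ_{n≥0} w^n / (12)^(n+1).
So c_n = 1/(12)^(n+1):
  c_0 = 1/(12)^1 = 1/12.
  c_1 = 1/(12)^2 = 1/144.
The series is valid for |w/d| < 1, i.e. |z − z₀| < |d|.
Radius of convergence: R = |9 − z₀| = |12| = 12 (distance from z₀ to the singularity z = 9).

c_0 = 1/12, c_1 = 1/144; R = 12.


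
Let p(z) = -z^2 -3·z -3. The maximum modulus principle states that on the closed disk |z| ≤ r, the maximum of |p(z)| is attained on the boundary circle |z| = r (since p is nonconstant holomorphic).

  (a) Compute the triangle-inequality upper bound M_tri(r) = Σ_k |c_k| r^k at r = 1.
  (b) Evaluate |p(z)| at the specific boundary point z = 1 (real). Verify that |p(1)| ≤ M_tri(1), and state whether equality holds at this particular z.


Coefficients: c_0 = -3, c_1 = -3, c_2 = -1. Radius r = 1.
Part (a). Triangle bound: M_tri(r) = Σ_k |c_k| r^k
  = |-3|·1^0 + |-3|·1^1 + |-1|·1^2
  = 3 + 3 + 1 = 7.
This bounds M(r) := max_{|z|=r} |p(z)| from above; equality holds iff all terms c_k z^k can be made to align in phase at a single z on |z|=r.
Part (b). At z = 1 (real, on the circle |z| = r):
  p(1) = (-3)·1^0 + (-3)·1^1 + (-1)·1^2 = -7.
  |p(1)| = 7.
Since all nonzero coefficients share the same sign, |p(1)| = 7 = M_tri(1); the triangle bound is attained at z = 1, so in fact M(r) = 7.

M_tri(1) = 7; |p(1)| = 7; equality at z=1: yes.
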